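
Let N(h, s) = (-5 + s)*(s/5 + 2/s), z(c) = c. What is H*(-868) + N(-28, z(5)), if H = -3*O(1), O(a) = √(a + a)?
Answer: 2604*√2 ≈ 3682.6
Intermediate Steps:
O(a) = √2*√a (O(a) = √(2*a) = √2*√a)
H = -3*√2 (H = -3*√2*√1 = -3*√2 ≈ -4.2426)
N(h, s) = (-5 + s)*(2/s + s/5) (N(h, s) = (-5 + s)*(s*(⅕) + 2/s) = (-5 + s)*(s/5 + 2/s) = (-5 + s)*(2/s + s/5))
H*(-868) + N(-28, z(5)) = -3*√2*(-868) + (2 - 1*5 - 10/5 + (⅕)*5²) = 2604*√2 + (2 - 5 - 10*⅕ + (⅕)*25) = 2604*√2 + (2 - 5 - 2 + 5) = 2604*√2 + 0 = 2604*√2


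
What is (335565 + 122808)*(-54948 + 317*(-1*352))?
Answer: -76333772436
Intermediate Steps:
(335565 + 122808)*(-54948 + 317*(-1*352)) = 458373*(-54948 + 317*(-352)) = 458373*(-54948 - 111584) = 458373*(-166532) = -76333772436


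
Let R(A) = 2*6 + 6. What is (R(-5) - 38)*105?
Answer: -2100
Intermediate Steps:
R(A) = 18 (R(A) = 12 + 6 = 18)
(R(-5) - 38)*105 = (18 - 38)*105 = -20*105 = -2100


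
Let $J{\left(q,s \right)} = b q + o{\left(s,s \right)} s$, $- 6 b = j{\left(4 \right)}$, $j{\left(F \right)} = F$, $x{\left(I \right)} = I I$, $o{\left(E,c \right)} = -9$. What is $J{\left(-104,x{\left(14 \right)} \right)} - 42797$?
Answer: $- \frac{133475}{3} \approx -44492.0$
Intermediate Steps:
$x{\left(I \right)} = I^{2}$
$b = - \frac{2}{3}$ ($b = \left(- \frac{1}{6}\right) 4 = - \frac{2}{3} \approx -0.66667$)
$J{\left(q,s \right)} = - 9 s - \frac{2 q}{3}$ ($J{\left(q,s \right)} = - \frac{2 q}{3} - 9 s = - 9 s - \frac{2 q}{3}$)
$J{\left(-104,x{\left(14 \right)} \right)} - 42797 = \left(- 9 \cdot 14^{2} - - \frac{208}{3}\right) - 42797 = \left(\left(-9\right) 196 + \frac{208}{3}\right) - 42797 = \left(-1764 + \frac{208}{3}\right) - 42797 = - \frac{5084}{3} - 42797 = - \frac{133475}{3}$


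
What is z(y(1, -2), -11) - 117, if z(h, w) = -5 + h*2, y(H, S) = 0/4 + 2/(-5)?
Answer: -614/5 ≈ -122.80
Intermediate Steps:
y(H, S) = -⅖ (y(H, S) = 0*(¼) + 2*(-⅕) = 0 - ⅖ = -⅖)
z(h, w) = -5 + 2*h
z(y(1, -2), -11) - 117 = (-5 + 2*(-⅖)) - 117 = (-5 - ⅘) - 117 = -29/5 - 117 = -614/5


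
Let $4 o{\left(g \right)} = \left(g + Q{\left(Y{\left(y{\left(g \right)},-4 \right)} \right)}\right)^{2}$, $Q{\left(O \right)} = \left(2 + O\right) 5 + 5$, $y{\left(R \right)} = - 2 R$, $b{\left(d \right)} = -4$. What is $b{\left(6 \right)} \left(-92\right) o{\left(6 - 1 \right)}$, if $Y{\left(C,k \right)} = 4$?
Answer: $147200$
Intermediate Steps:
$Q{\left(O \right)} = 15 + 5 O$ ($Q{\left(O \right)} = \left(10 + 5 O\right) + 5 = 15 + 5 O$)
$o{\left(g \right)} = \frac{\left(35 + g\right)^{2}}{4}$ ($o{\left(g \right)} = \frac{\left(g + \left(15 + 5 \cdot 4\right)\right)^{2}}{4} = \frac{\left(g + \left(15 + 20\right)\right)^{2}}{4} = \frac{\left(g + 35\right)^{2}}{4} = \frac{\left(35 + g\right)^{2}}{4}$)
$b{\left(6 \right)} \left(-92\right) o{\left(6 - 1 \right)} = \left(-4\right) \left(-92\right) \frac{\left(35 + \left(6 - 1\right)\right)^{2}}{4} = 368 \frac{\left(35 + \left(6 - 1\right)\right)^{2}}{4} = 368 \frac{\left(35 + 5\right)^{2}}{4} = 368 \frac{40^{2}}{4} = 368 \cdot \frac{1}{4} \cdot 1600 = 368 \cdot 400 = 147200$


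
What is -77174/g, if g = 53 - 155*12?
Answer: 77174/1807 ≈ 42.708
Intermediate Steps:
g = -1807 (g = 53 - 1860 = -1807)
-77174/g = -77174/(-1807) = -77174*(-1/1807) = 77174/1807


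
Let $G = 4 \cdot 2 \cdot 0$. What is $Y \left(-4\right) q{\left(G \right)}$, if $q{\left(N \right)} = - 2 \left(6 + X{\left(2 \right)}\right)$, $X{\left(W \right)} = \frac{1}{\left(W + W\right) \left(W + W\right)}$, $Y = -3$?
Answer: $- \frac{291}{2} \approx -145.5$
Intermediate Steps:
$G = 0$ ($G = 8 \cdot 0 = 0$)
$X{\left(W \right)} = \frac{1}{4 W^{2}}$ ($X{\left(W \right)} = \frac{1}{2 W 2 W} = \frac{1}{4 W^{2}}$)
$q{\left(N \right)} = - \frac{97}{8}$ ($q{\left(N \right)} = - 2 \left(6 + \frac{1}{4 \cdot 4}\right) = - 2 \left(6 + \frac{1}{4} \cdot \frac{1}{4}\right) = - 2 \left(6 + \frac{1}{16}\right) = \left(-2\right) \frac{97}{16} = - \frac{97}{8}$)
$Y \left(-4\right) q{\left(G \right)} = \left(-3\right) \left(-4\right) \left(- \frac{97}{8}\right) = 12 \left(- \frac{97}{8}\right) = - \frac{291}{2}$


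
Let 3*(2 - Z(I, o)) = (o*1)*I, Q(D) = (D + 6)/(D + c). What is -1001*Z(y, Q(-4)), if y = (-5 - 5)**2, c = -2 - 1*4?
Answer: -26026/3 ≈ -8675.3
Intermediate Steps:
c = -6 (c = -2 - 4 = -6)
y = 100 (y = (-10)**2 = 100)
Q(D) = (6 + D)/(-6 + D) (Q(D) = (D + 6)/(D - 6) = (6 + D)/(-6 + D))
Z(I, o) = 2 - I*o/3 (Z(I, o) = 2 - o*1*I/3 = 2 - o*I/3 = 2 - I*o/3)
-1001*Z(y, Q(-4)) = -1001*(2 - 1/3*100*(6 - 4)/(-6 - 4)) = -1001*(2 - 1/3*100*2/(-10)) = -1001*(2 - 1/3*100*(-1/10*2)) = -1001*(2 - 1/3*100*(-1/5)) = -1001*(2 + 20/3) = -1001*26/3 = -26026/3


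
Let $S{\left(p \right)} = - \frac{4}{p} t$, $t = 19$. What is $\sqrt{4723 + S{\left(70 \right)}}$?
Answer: $\frac{3 \sqrt{642705}}{35} \approx 68.716$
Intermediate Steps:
$S{\left(p \right)} = - \frac{76}{p}$ ($S{\left(p \right)} = - \frac{4}{p} 19 = - \frac{76}{p}$)
$\sqrt{4723 + S{\left(70 \right)}} = \sqrt{4723 - \frac{76}{70}} = \sqrt{4723 - \frac{38}{35}} = \sqrt{\frac{165267}{35}} = \frac{3 \sqrt{642705}}{35}$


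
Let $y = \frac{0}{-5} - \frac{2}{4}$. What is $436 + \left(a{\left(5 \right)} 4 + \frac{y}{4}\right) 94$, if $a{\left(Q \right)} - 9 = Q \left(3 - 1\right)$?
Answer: $\frac{30273}{4} \approx 7568.3$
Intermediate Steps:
$y = - \frac{1}{2}$ ($y = 0 \left(- \frac{1}{5}\right) - \frac{1}{2} = 0 - \frac{1}{2} = - \frac{1}{2} \approx -0.5$)
$a{\left(Q \right)} = 9 + 2 Q$ ($a{\left(Q \right)} = 9 + Q \left(3 - 1\right) = 9 + Q 2 = 9 + 2 Q$)
$436 + \left(a{\left(5 \right)} 4 + \frac{y}{4}\right) 94 = 436 + \left(\left(9 + 2 \cdot 5\right) 4 + \frac{1}{4} \left(- \frac{1}{2}\right)\right) 94 = 436 + \left(\left(9 + 10\right) 4 + \frac{1}{4} \left(- \frac{1}{2}\right)\right) 94 = 436 + \left(19 \cdot 4 - \frac{1}{8}\right) 94 = 436 + \left(76 - \frac{1}{8}\right) 94 = 436 + \frac{607}{8} \cdot 94 = 436 + \frac{28529}{4} = \frac{30273}{4}$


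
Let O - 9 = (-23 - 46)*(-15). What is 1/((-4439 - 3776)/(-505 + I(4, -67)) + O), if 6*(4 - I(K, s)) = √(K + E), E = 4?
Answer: 266160527/282235882873 + 8215*√2/846707648619 ≈ 0.00094306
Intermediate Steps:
I(K, s) = 4 - √(4 + K)/6 (I(K, s) = 4 - √(K + 4)/6 = 4 - √(4 + K)/6)
O = 1044 (O = 9 + (-23 - 46)*(-15) = 9 - 69*(-15) = 9 + 1035 = 1044)
1/((-4439 - 3776)/(-505 + I(4, -67)) + O) = 1/((-4439 - 3776)/(-505 + (4 - √(4 + 4)/6)) + 1044) = 1/(-8215/(-505 + (4 - √2/3)) + 1044) = 1/(-8215/(-501 - √2/3) + 1044) = 1/(1044 - 8215/(-501 - √2/3))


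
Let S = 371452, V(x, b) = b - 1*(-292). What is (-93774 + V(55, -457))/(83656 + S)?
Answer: -93939/455108 ≈ -0.20641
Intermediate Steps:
V(x, b) = 292 + b (V(x, b) = b + 292 = 292 + b)
(-93774 + V(55, -457))/(83656 + S) = (-93774 + (292 - 457))/(83656 + 371452) = (-93774 - 165)/455108 = -93939*1/455108 = -93939/455108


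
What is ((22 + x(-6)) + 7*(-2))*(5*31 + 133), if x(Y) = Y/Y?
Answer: 2592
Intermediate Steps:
x(Y) = 1
((22 + x(-6)) + 7*(-2))*(5*31 + 133) = ((22 + 1) + 7*(-2))*(5*31 + 133) = (23 - 14)*(155 + 133) = 9*288 = 2592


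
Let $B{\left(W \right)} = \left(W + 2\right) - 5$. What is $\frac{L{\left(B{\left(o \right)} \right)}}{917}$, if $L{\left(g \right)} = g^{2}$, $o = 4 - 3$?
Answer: $\frac{4}{917} \approx 0.004362$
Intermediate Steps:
$o = 1$ ($o = 4 - 3 = 1$)
$B{\left(W \right)} = -3 + W$ ($B{\left(W \right)} = \left(2 + W\right) - 5 = -3 + W$)
$\frac{L{\left(B{\left(o \right)} \right)}}{917} = \frac{\left(-3 + 1\right)^{2}}{917} = \left(-2\right)^{2} \cdot \frac{1}{917} = 4 \cdot \frac{1}{917} = \frac{4}{917}$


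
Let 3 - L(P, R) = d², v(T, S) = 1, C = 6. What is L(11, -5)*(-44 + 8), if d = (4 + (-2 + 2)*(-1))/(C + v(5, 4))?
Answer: -4716/49 ≈ -96.245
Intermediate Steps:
d = 4/7 (d = (4 + (-2 + 2)*(-1))/(6 + 1) = (4 + 0*(-1))/7 = (4 + 0)*(⅐) = 4*(⅐) = 4/7 ≈ 0.57143)
L(P, R) = 131/49 (L(P, R) = 3 - (4/7)² = 3 - 1*16/49 = 3 - 16/49 = 131/49)
L(11, -5)*(-44 + 8) = 131*(-44 + 8)/49 = (131/49)*(-36) = -4716/49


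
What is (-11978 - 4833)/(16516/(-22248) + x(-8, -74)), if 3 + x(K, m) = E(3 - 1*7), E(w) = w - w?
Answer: 93502782/20815 ≈ 4492.1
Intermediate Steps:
E(w) = 0
x(K, m) = -3 (x(K, m) = -3 + 0 = -3)
(-11978 - 4833)/(16516/(-22248) + x(-8, -74)) = (-11978 - 4833)/(16516/(-22248) - 3) = -16811/(16516*(-1/22248) - 3) = -16811/(-4129/5562 - 3) = -16811/(-20815/5562) = -16811*(-5562/20815) = 93502782/20815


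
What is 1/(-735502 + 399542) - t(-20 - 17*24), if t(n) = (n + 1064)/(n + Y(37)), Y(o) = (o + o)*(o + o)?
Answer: -26709451/211990760 ≈ -0.12599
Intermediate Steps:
Y(o) = 4*o**2 (Y(o) = (2*o)*(2*o) = 4*o**2)
t(n) = (1064 + n)/(5476 + n) (t(n) = (n + 1064)/(n + 4*37**2) = (1064 + n)/(n + 4*1369) = (1064 + n)/(n + 5476) = (1064 + n)/(5476 + n))
1/(-735502 + 399542) - t(-20 - 17*24) = 1/(-735502 + 399542) - (1064 + (-20 - 17*24))/(5476 + (-20 - 17*24)) = 1/(-335960) - (1064 + (-20 - 408))/(5476 + (-20 - 408)) = -1/335960 - (1064 - 428)/(5476 - 428) = -1/335960 - 636/5048 = -1/335960 - 1*159/1262 = -1/335960 - 159/1262 = -26709451/211990760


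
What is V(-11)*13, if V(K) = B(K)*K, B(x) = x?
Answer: 1573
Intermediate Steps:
V(K) = K² (V(K) = K*K = K²)
V(-11)*13 = (-11)²*13 = 121*13 = 1573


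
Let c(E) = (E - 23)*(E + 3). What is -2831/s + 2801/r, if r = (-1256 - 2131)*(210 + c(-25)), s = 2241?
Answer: -1349493427/1067697558 ≈ -1.2639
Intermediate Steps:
c(E) = (-23 + E)*(3 + E)
r = -4287942 (r = (-1256 - 2131)*(210 + (-69 + (-25)² - 20*(-25))) = -3387*(210 + (-69 + 625 + 500)) = -3387*(210 + 1056) = -3387*1266 = -4287942)
-2831/s + 2801/r = -2831/2241 + 2801/(-4287942) = -2831*1/2241 + 2801*(-1/4287942) = -2831/2241 - 2801/4287942 = -1349493427/1067697558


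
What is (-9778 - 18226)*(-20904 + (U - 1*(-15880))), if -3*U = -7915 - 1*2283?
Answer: 136491496/3 ≈ 4.5497e+7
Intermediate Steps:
U = 10198/3 (U = -(-7915 - 1*2283)/3 = -(-7915 - 2283)/3 = -1/3*(-10198) = 10198/3 ≈ 3399.3)
(-9778 - 18226)*(-20904 + (U - 1*(-15880))) = (-9778 - 18226)*(-20904 + (10198/3 - 1*(-15880))) = -28004*(-20904 + (10198/3 + 15880)) = -28004*(-20904 + 57838/3) = -28004*(-4874/3) = 136491496/3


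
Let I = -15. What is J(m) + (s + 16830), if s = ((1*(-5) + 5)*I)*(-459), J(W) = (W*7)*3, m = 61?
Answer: 18111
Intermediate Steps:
J(W) = 21*W (J(W) = (7*W)*3 = 21*W)
s = 0 (s = ((1*(-5) + 5)*(-15))*(-459) = ((-5 + 5)*(-15))*(-459) = (0*(-15))*(-459) = 0*(-459) = 0)
J(m) + (s + 16830) = 21*61 + (0 + 16830) = 1281 + 16830 = 18111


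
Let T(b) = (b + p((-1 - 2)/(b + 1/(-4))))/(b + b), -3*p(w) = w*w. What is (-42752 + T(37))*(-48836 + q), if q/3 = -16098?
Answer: 1106674454229685/266511 ≈ 4.1525e+9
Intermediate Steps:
q = -48294 (q = 3*(-16098) = -48294)
p(w) = -w²/3 (p(w) = -w*w/3 = -w²/3)
T(b) = (b - 3/(-¼ + b)²)/(2*b) (T(b) = (b - (-1 - 2)²/(b + 1/(-4))²/3)/(b + b) = (b - 9/(b - ¼)²/3)/((2*b)) = (b - 9/(-¼ + b)²/3)*(1/(2*b)) = (b - 3/(-¼ + b)²)*(1/(2*b)) = (b - 3/(-¼ + b)²)/(2*b))
(-42752 + T(37))*(-48836 + q) = (-42752 + (½ - 24/(37*(-1 + 4*37)²)))*(-48836 - 48294) = (-42752 + (½ - 24*1/37/(-1 + 148)²))*(-97130) = (-42752 + (½ - 24*1/37/147²))*(-97130) = (-42752 + (½ - 24*1/37*1/21609))*(-97130) = (-42752 + (½ - 8/266511))*(-97130) = (-42752 + 266495/533022)*(-97130) = -22787490049/533022*(-97130) = 1106674454229685/266511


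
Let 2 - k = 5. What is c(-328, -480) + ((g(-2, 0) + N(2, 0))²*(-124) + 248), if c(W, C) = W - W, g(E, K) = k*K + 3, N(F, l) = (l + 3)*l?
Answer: -868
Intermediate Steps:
k = -3 (k = 2 - 1*5 = 2 - 5 = -3)
N(F, l) = l*(3 + l) (N(F, l) = (3 + l)*l = l*(3 + l))
g(E, K) = 3 - 3*K (g(E, K) = -3*K + 3 = 3 - 3*K)
c(W, C) = 0
c(-328, -480) + ((g(-2, 0) + N(2, 0))²*(-124) + 248) = 0 + (((3 - 3*0) + 0*(3 + 0))²*(-124) + 248) = 0 + (((3 + 0) + 0*3)²*(-124) + 248) = 0 + ((3 + 0)²*(-124) + 248) = 0 + (3²*(-124) + 248) = 0 + (9*(-124) + 248) = 0 + (-1116 + 248) = 0 - 868 = -868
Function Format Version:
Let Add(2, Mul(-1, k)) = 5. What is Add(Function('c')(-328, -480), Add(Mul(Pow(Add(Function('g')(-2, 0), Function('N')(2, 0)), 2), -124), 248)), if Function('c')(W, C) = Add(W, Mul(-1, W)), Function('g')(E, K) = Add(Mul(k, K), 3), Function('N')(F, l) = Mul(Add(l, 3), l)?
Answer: -868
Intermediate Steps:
k = -3 (k = Add(2, Mul(-1, 5)) = Add(2, -5) = -3)
Function('N')(F, l) = Mul(l, Add(3, l)) (Function('N')(F, l) = Mul(Add(3, l), l) = Mul(l, Add(3, l)))
Function('g')(E, K) = Add(3, Mul(-3, K)) (Function('g')(E, K) = Add(Mul(-3, K), 3) = Add(3, Mul(-3, K)))
Function('c')(W, C) = 0
Add(Function('c')(-328, -480), Add(Mul(Pow(Add(Function('g')(-2, 0), Function('N')(2, 0)), 2), -124), 248)) = Add(0, Add(Mul(Pow(Add(Add(3, Mul(-3, 0)), Mul(0, Add(3, 0))), 2), -124), 248)) = Add(0, Add(Mul(Pow(Add(Add(3, 0), Mul(0, 3)), 2), -124), 248)) = Add(0, Add(Mul(Pow(Add(3, 0), 2), -124), 248)) = Add(0, Add(Mul(Pow(3, 2), -124), 248)) = Add(0, Add(Mul(9, -124), 248)) = Add(0, Add(-1116, 248)) = Add(0, -868) = -868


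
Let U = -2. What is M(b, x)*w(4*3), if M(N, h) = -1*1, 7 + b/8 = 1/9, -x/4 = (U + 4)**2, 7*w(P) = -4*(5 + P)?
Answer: 68/7 ≈ 9.7143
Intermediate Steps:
w(P) = -20/7 - 4*P/7 (w(P) = (-4*(5 + P))/7 = (-20 - 4*P)/7 = -20/7 - 4*P/7)
x = -16 (x = -4*(-2 + 4)**2 = -4*2**2 = -4*4 = -16)
b = -496/9 (b = -56 + 8/9 = -496/9 ≈ -55.111)
M(N, h) = -1
M(b, x)*w(4*3) = -(-20/7 - 16*3/7) = -(-20/7 - 4/7*12) = -(-20/7 - 48/7) = -1*(-68/7) = 68/7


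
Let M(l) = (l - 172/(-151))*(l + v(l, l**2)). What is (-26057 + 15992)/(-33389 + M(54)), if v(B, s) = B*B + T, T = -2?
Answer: -1519815/19669829 ≈ -0.077266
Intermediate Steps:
v(B, s) = -2 + B**2 (v(B, s) = B*B - 2 = B**2 - 2 = -2 + B**2)
M(l) = (172/151 + l)*(-2 + l + l**2) (M(l) = (l - 172/(-151))*(l + (-2 + l**2)) = (l - 172*(-1/151))*(-2 + l + l**2) = (l + 172/151)*(-2 + l + l**2) = (172/151 + l)*(-2 + l + l**2))
(-26057 + 15992)/(-33389 + M(54)) = (-26057 + 15992)/(-33389 + (-344/151 + 54**3 - 130/151*54 + (323/151)*54**2)) = -10065/(-33389 + (-344/151 + 157464 - 7020/151 + (323/151)*2916)) = -10065/(-33389 + (-344/151 + 157464 - 7020/151 + 941868/151)) = -10065/(-33389 + 24711568/151) = -10065/19669829/151 = -10065*151/19669829 = -1519815/19669829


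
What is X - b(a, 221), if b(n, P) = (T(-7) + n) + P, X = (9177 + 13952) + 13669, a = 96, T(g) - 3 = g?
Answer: 36485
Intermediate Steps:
T(g) = 3 + g
X = 36798 (X = 23129 + 13669 = 36798)
b(n, P) = -4 + P + n (b(n, P) = ((3 - 7) + n) + P = (-4 + n) + P = -4 + P + n)
X - b(a, 221) = 36798 - (-4 + 221 + 96) = 36798 - 1*313 = 36798 - 313 = 36485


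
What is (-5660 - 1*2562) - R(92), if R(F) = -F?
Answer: -8130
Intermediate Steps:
(-5660 - 1*2562) - R(92) = (-5660 - 1*2562) - (-1)*92 = (-5660 - 2562) - 1*(-92) = -8222 + 92 = -8130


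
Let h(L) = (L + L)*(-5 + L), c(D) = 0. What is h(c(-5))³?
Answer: 0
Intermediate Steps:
h(L) = 2*L*(-5 + L) (h(L) = (2*L)*(-5 + L) = 2*L*(-5 + L))
h(c(-5))³ = (2*0*(-5 + 0))³ = (2*0*(-5))³ = 0³ = 0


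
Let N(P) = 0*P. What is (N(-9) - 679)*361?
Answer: -245119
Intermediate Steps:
N(P) = 0
(N(-9) - 679)*361 = (0 - 679)*361 = -679*361 = -245119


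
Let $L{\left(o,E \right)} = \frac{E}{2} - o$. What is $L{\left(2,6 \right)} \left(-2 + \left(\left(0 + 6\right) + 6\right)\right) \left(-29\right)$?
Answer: $-290$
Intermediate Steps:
$L{\left(o,E \right)} = \frac{E}{2} - o$ ($L{\left(o,E \right)} = E \frac{1}{2} - o = \frac{E}{2} - o$)
$L{\left(2,6 \right)} \left(-2 + \left(\left(0 + 6\right) + 6\right)\right) \left(-29\right) = \left(\frac{1}{2} \cdot 6 - 2\right) \left(-2 + \left(\left(0 + 6\right) + 6\right)\right) \left(-29\right) = \left(3 - 2\right) \left(-2 + \left(6 + 6\right)\right) \left(-29\right) = 1 \left(-2 + 12\right) \left(-29\right) = 1 \cdot 10 \left(-29\right) = 10 \left(-29\right) = -290$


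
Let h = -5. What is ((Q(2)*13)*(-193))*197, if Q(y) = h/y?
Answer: 2471365/2 ≈ 1.2357e+6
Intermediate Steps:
Q(y) = -5/y
((Q(2)*13)*(-193))*197 = ((-5/2*13)*(-193))*197 = ((-5*1/2*13)*(-193))*197 = (-5/2*13*(-193))*197 = -65/2*(-193)*197 = (12545/2)*197 = 2471365/2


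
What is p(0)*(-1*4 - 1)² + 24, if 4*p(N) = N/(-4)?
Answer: 24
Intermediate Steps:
p(N) = -N/16 (p(N) = (N/(-4))/4 = (N*(-¼))/4 = (-N/4)/4 = -N/16)
p(0)*(-1*4 - 1)² + 24 = (-1/16*0)*(-1*4 - 1)² + 24 = 0*(-4 - 1)² + 24 = 0*(-5)² + 24 = 0*25 + 24 = 0 + 24 = 24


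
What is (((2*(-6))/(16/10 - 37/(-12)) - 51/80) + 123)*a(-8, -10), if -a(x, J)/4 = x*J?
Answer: -10772436/281 ≈ -38336.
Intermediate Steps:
a(x, J) = -4*J*x (a(x, J) = -4*x*J = -4*J*x)
(((2*(-6))/(16/10 - 37/(-12)) - 51/80) + 123)*a(-8, -10) = (((2*(-6))/(16/10 - 37/(-12)) - 51/80) + 123)*(-4*(-10)*(-8)) = ((-12/(16*(⅒) - 37*(-1/12)) - 51*1/80) + 123)*(-320) = ((-12/(8/5 + 37/12) - 51/80) + 123)*(-320) = ((-12/281/60 - 51/80) + 123)*(-320) = ((-12*60/281 - 51/80) + 123)*(-320) = ((-720/281 - 51/80) + 123)*(-320) = (-71931/22480 + 123)*(-320) = (2693109/22480)*(-320) = -10772436/281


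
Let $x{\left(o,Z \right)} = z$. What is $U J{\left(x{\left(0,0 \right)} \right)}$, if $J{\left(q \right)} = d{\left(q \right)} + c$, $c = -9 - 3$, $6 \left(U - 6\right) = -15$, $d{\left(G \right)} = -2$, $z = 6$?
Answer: $-49$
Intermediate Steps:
$x{\left(o,Z \right)} = 6$
$U = \frac{7}{2}$ ($U = 6 + \frac{1}{6} \left(-15\right) = 6 - \frac{5}{2} = \frac{7}{2} \approx 3.5$)
$c = -12$
$J{\left(q \right)} = -14$ ($J{\left(q \right)} = -2 - 12 = -14$)
$U J{\left(x{\left(0,0 \right)} \right)} = \frac{7}{2} \left(-14\right) = -49$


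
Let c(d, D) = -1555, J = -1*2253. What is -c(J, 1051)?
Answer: 1555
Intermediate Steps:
J = -2253
-c(J, 1051) = -1*(-1555) = 1555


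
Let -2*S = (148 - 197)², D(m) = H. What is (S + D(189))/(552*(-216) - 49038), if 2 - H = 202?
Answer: 2801/336540 ≈ 0.0083229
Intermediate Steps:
H = -200 (H = 2 - 1*202 = 2 - 202 = -200)
D(m) = -200
S = -2401/2 (S = -(148 - 197)²/2 = -½*(-49)² = -½*2401 = -2401/2 ≈ -1200.5)
(S + D(189))/(552*(-216) - 49038) = (-2401/2 - 200)/(552*(-216) - 49038) = -2801/(2*(-119232 - 49038)) = -2801/2/(-168270) = -2801/2*(-1/168270) = 2801/336540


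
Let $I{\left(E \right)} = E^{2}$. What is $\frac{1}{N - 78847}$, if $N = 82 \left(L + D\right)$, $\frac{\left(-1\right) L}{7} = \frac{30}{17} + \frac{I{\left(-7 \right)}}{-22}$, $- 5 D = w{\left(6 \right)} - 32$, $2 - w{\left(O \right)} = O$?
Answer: $- \frac{935}{72921666} \approx -1.2822 \cdot 10^{-5}$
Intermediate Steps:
$w{\left(O \right)} = 2 - O$
$D = \frac{36}{5}$ ($D = - \frac{\left(2 - 6\right) - 32}{5} = - \frac{-4 - 32}{5} = \left(- \frac{1}{5}\right) \left(-36\right) = \frac{36}{5} \approx 7.2$)
$L = \frac{1211}{374}$ ($L = - 7 \left(\frac{30}{17} + \frac{\left(-7\right)^{2}}{-22}\right) = - 7 \left(30 \cdot \frac{1}{17} + 49 \left(- \frac{1}{22}\right)\right) = - 7 \left(\frac{30}{17} - \frac{49}{22}\right) = \left(-7\right) \left(- \frac{173}{374}\right) = \frac{1211}{374} \approx 3.238$)
$N = \frac{800279}{935}$ ($N = 82 \left(\frac{1211}{374} + \frac{36}{5}\right) = 82 \cdot \frac{19519}{1870} = \frac{800279}{935} \approx 855.91$)
$\frac{1}{N - 78847} = \frac{1}{\frac{800279}{935} - 78847} = \frac{1}{- \frac{72921666}{935}} = - \frac{935}{72921666}$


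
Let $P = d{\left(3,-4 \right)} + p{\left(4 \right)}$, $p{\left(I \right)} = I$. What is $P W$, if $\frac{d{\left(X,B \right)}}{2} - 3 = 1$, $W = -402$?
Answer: $-4824$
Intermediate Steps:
$d{\left(X,B \right)} = 8$ ($d{\left(X,B \right)} = 6 + 2 \cdot 1 = 6 + 2 = 8$)
$P = 12$ ($P = 8 + 4 = 12$)
$P W = 12 \left(-402\right) = -4824$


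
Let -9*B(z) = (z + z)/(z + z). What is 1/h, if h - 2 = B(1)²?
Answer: 81/163 ≈ 0.49693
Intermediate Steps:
B(z) = -⅑ (B(z) = -(z + z)/(9*(z + z)) = -2*z/(9*(2*z)) = -2*z*1/(2*z)/9 = -⅑*1 = -⅑)
h = 163/81 (h = 2 + (-⅑)² = 2 + 1/81 = 163/81 ≈ 2.0123)
1/h = 1/(163/81) = 81/163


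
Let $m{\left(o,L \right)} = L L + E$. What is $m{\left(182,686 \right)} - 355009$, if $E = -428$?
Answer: $115159$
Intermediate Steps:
$m{\left(o,L \right)} = -428 + L^{2}$ ($m{\left(o,L \right)} = L L - 428 = L^{2} - 428 = -428 + L^{2}$)
$m{\left(182,686 \right)} - 355009 = \left(-428 + 686^{2}\right) - 355009 = \left(-428 + 470596\right) - 355009 = 470168 - 355009 = 115159$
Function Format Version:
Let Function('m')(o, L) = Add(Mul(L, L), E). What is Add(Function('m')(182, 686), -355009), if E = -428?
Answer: 115159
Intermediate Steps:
Function('m')(o, L) = Add(-428, Pow(L, 2)) (Function('m')(o, L) = Add(Mul(L, L), -428) = Add(Pow(L, 2), -428) = Add(-428, Pow(L, 2)))
Add(Function('m')(182, 686), -355009) = Add(Add(-428, Pow(686, 2)), -355009) = Add(Add(-428, 470596), -355009) = Add(470168, -355009) = 115159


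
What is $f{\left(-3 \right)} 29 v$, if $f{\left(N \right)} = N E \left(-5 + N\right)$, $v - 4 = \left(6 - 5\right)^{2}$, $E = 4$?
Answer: $13920$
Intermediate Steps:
$v = 5$ ($v = 4 + \left(6 - 5\right)^{2} = 4 + 1^{2} = 4 + 1 = 5$)
$f{\left(N \right)} = 4 N \left(-5 + N\right)$ ($f{\left(N \right)} = N 4 \left(-5 + N\right) = 4 N \left(-5 + N\right)$)
$f{\left(-3 \right)} 29 v = 4 \left(-3\right) \left(-5 - 3\right) 29 \cdot 5 = 4 \left(-3\right) \left(-8\right) 29 \cdot 5 = 96 \cdot 29 \cdot 5 = 2784 \cdot 5 = 13920$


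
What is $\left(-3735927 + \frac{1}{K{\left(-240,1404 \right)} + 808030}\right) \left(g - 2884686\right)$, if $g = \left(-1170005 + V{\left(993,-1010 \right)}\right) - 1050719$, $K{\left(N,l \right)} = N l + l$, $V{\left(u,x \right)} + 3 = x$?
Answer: $\frac{9013492123867028931}{472474} \approx 1.9077 \cdot 10^{13}$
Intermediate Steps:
$V{\left(u,x \right)} = -3 + x$
$K{\left(N,l \right)} = l + N l$
$g = -2221737$ ($g = \left(-1170005 - 1013\right) - 1050719 = -1171018 - 1050719 = -2221737$)
$\left(-3735927 + \frac{1}{K{\left(-240,1404 \right)} + 808030}\right) \left(g - 2884686\right) = \left(-3735927 + \frac{1}{1404 \left(1 - 240\right) + 808030}\right) \left(-2221737 - 2884686\right) = \left(-3735927 + \frac{1}{1404 \left(-239\right) + 808030}\right) \left(-5106423\right) = \left(-3735927 + \frac{1}{-335556 + 808030}\right) \left(-5106423\right) = \left(-3735927 + \frac{1}{472474}\right) \left(-5106423\right) = \left(- \frac{1765128373397}{472474}\right) \left(-5106423\right) = \frac{9013492123867028931}{472474}$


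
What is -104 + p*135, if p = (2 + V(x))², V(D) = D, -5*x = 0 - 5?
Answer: 1111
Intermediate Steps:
x = 1 (x = -(0 - 5)/5 = -⅕*(-5) = 1)
p = 9 (p = (2 + 1)² = 3² = 9)
-104 + p*135 = -104 + 9*135 = -104 + 1215 = 1111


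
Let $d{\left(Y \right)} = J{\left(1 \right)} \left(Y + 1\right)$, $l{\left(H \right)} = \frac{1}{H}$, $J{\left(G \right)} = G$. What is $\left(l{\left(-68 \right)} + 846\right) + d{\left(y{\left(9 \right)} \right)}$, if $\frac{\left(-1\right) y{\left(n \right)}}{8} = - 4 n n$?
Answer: $\frac{233851}{68} \approx 3439.0$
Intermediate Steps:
$y{\left(n \right)} = 32 n^{2}$ ($y{\left(n \right)} = - 8 - 4 n n = - 8 \left(- 4 n^{2}\right) = 32 n^{2}$)
$d{\left(Y \right)} = 1 + Y$ ($d{\left(Y \right)} = 1 \left(Y + 1\right) = 1 \left(1 + Y\right) = 1 + Y$)
$\left(l{\left(-68 \right)} + 846\right) + d{\left(y{\left(9 \right)} \right)} = \left(\frac{1}{-68} + 846\right) + \left(1 + 32 \cdot 9^{2}\right) = \left(- \frac{1}{68} + 846\right) + \left(1 + 32 \cdot 81\right) = \frac{57527}{68} + \left(1 + 2592\right) = \frac{57527}{68} + 2593 = \frac{233851}{68}$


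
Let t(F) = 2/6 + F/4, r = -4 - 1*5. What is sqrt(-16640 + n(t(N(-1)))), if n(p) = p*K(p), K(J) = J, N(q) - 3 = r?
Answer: I*sqrt(598991)/6 ≈ 128.99*I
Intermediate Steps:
r = -9 (r = -4 - 5 = -9)
N(q) = -6 (N(q) = 3 - 9 = -6)
t(F) = 1/3 + F/4 (t(F) = 2*(1/6) + F*(1/4) = 1/3 + F/4)
n(p) = p**2 (n(p) = p*p = p**2)
sqrt(-16640 + n(t(N(-1)))) = sqrt(-16640 + (1/3 + (1/4)*(-6))**2) = sqrt(-16640 + (1/3 - 3/2)**2) = sqrt(-16640 + (-7/6)**2) = sqrt(-16640 + 49/36) = sqrt(-598991/36) = I*sqrt(598991)/6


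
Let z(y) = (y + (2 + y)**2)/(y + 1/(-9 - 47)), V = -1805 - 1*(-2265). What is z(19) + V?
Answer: 514740/1063 ≈ 484.23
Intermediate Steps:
V = 460 (V = -1805 + 2265 = 460)
z(y) = (y + (2 + y)**2)/(-1/56 + y) (z(y) = (y + (2 + y)**2)/(y + 1/(-56)) = (y + (2 + y)**2)/(y - 1/56) = (y + (2 + y)**2)/(-1/56 + y))
z(19) + V = 56*(19 + (2 + 19)**2)/(-1 + 56*19) + 460 = 56*(19 + 21**2)/(-1 + 1064) + 460 = 56*(19 + 441)/1063 + 460 = 56*(1/1063)*460 + 460 = 25760/1063 + 460 = 514740/1063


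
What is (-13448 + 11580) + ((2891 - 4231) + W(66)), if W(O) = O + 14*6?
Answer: -3058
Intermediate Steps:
W(O) = 84 + O (W(O) = O + 84 = 84 + O)
(-13448 + 11580) + ((2891 - 4231) + W(66)) = (-13448 + 11580) + ((2891 - 4231) + (84 + 66)) = -1868 + (-1340 + 150) = -1868 - 1190 = -3058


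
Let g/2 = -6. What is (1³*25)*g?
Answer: -300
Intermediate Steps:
g = -12 (g = 2*(-6) = -12)
(1³*25)*g = (1³*25)*(-12) = (1*25)*(-12) = 25*(-12) = -300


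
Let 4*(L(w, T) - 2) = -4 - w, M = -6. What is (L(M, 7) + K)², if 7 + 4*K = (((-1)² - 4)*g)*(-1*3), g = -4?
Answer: 1089/16 ≈ 68.063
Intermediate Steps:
L(w, T) = 1 - w/4 (L(w, T) = 2 + (-4 - w)/4 = 2 + (-1 - w/4) = 1 - w/4)
K = -43/4 (K = -7/4 + ((((-1)² - 4)*(-4))*(-1*3))/4 = -7/4 + (((1 - 4)*(-4))*(-3))/4 = -7/4 + (-3*(-4)*(-3))/4 = -7/4 + (12*(-3))/4 = -7/4 + (¼)*(-36) = -7/4 - 9 = -43/4 ≈ -10.750)
(L(M, 7) + K)² = ((1 - ¼*(-6)) - 43/4)² = ((1 + 3/2) - 43/4)² = (5/2 - 43/4)² = (-33/4)² = 1089/16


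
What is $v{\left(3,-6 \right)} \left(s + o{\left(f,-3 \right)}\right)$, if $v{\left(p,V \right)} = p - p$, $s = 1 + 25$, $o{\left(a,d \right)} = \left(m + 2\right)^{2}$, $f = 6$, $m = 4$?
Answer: $0$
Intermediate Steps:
$o{\left(a,d \right)} = 36$ ($o{\left(a,d \right)} = \left(4 + 2\right)^{2} = 6^{2} = 36$)
$s = 26$
$v{\left(p,V \right)} = 0$
$v{\left(3,-6 \right)} \left(s + o{\left(f,-3 \right)}\right) = 0 \left(26 + 36\right) = 0 \cdot 62 = 0$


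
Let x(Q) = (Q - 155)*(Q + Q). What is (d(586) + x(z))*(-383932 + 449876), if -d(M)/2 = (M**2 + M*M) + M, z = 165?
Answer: -90439294464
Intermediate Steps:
x(Q) = 2*Q*(-155 + Q) (x(Q) = (-155 + Q)*(2*Q) = 2*Q*(-155 + Q))
d(M) = -4*M**2 - 2*M (d(M) = -2*((M**2 + M*M) + M) = -2*((M**2 + M**2) + M) = -2*(2*M**2 + M) = -2*(M + 2*M**2) = -4*M**2 - 2*M)
(d(586) + x(z))*(-383932 + 449876) = (-2*586*(1 + 2*586) + 2*165*(-155 + 165))*(-383932 + 449876) = (-2*586*(1 + 1172) + 2*165*10)*65944 = (-2*586*1173 + 3300)*65944 = (-1374756 + 3300)*65944 = -1371456*65944 = -90439294464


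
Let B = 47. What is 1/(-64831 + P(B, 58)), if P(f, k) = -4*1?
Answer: -1/64835 ≈ -1.5424e-5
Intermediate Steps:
P(f, k) = -4
1/(-64831 + P(B, 58)) = 1/(-64831 - 4) = 1/(-64835) = -1/64835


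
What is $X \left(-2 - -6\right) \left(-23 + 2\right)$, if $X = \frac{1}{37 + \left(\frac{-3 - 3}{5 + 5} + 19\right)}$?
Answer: $- \frac{420}{277} \approx -1.5162$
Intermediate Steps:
$X = \frac{5}{277}$ ($X = \frac{1}{37 + \left(- \frac{6}{10} + 19\right)} = \frac{1}{37 + \left(\left(-6\right) \frac{1}{10} + 19\right)} = \frac{1}{37 + \left(- \frac{3}{5} + 19\right)} = \frac{1}{37 + \frac{92}{5}} = \frac{1}{\frac{277}{5}} = \frac{5}{277} \approx 0.018051$)
$X \left(-2 - -6\right) \left(-23 + 2\right) = \frac{5 \left(-2 - -6\right)}{277} \left(-23 + 2\right) = \frac{5 \left(-2 + 6\right)}{277} \left(-21\right) = \frac{5}{277} \cdot 4 \left(-21\right) = \frac{20}{277} \left(-21\right) = - \frac{420}{277}$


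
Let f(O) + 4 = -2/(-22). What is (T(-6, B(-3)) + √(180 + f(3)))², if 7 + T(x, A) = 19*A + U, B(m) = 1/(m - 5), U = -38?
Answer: 1704019/704 - 379*√21307/44 ≈ 1163.2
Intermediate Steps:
f(O) = -43/11 (f(O) = -4 - 2/(-22) = -4 - 2*(-1/22) = -4 + 1/11 = -43/11)
B(m) = 1/(-5 + m)
T(x, A) = -45 + 19*A (T(x, A) = -7 + (19*A - 38) = -7 + (-38 + 19*A) = -45 + 19*A)
(T(-6, B(-3)) + √(180 + f(3)))² = ((-45 + 19/(-5 - 3)) + √(180 - 43/11))² = ((-45 + 19/(-8)) + √(1937/11))² = ((-45 + 19*(-⅛)) + √21307/11)² = ((-45 - 19/8) + √21307/11)² = (-379/8 + √21307/11)²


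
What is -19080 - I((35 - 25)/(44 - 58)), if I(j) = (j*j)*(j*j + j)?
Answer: -45810830/2401 ≈ -19080.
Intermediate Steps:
I(j) = j²*(j + j²) (I(j) = j²*(j² + j) = j²*(j + j²))
-19080 - I((35 - 25)/(44 - 58)) = -19080 - ((35 - 25)/(44 - 58))³*(1 + (35 - 25)/(44 - 58)) = -19080 - (10/(-14))³*(1 + 10/(-14)) = -19080 - (10*(-1/14))³*(1 + 10*(-1/14)) = -19080 - (-5/7)³*(1 - 5/7) = -19080 - (-125)*2/(343*7) = -19080 - 1*(-250/2401) = -19080 + 250/2401 = -45810830/2401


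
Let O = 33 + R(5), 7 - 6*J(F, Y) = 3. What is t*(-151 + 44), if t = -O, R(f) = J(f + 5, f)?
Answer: 10807/3 ≈ 3602.3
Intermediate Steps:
J(F, Y) = ⅔ (J(F, Y) = 7/6 - ⅙*3 = 7/6 - ½ = ⅔)
R(f) = ⅔
O = 101/3 (O = 33 + ⅔ = 101/3 ≈ 33.667)
t = -101/3 (t = -1*101/3 = -101/3 ≈ -33.667)
t*(-151 + 44) = -101*(-151 + 44)/3 = -101/3*(-107) = 10807/3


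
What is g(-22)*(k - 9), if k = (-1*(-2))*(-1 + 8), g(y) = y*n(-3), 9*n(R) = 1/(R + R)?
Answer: 55/27 ≈ 2.0370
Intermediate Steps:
n(R) = 1/(18*R) (n(R) = 1/(9*(R + R)) = 1/(9*((2*R))) = (1/(2*R))/9 = 1/(18*R))
g(y) = -y/54 (g(y) = y*((1/18)/(-3)) = y*((1/18)*(-⅓)) = y*(-1/54) = -y/54)
k = 14 (k = 2*7 = 14)
g(-22)*(k - 9) = (-1/54*(-22))*(14 - 9) = (11/27)*5 = 55/27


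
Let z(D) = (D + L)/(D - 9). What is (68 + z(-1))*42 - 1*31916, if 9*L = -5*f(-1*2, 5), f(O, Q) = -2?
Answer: -435907/15 ≈ -29060.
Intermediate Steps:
L = 10/9 (L = (-5*(-2))/9 = (⅑)*10 = 10/9 ≈ 1.1111)
z(D) = (10/9 + D)/(-9 + D) (z(D) = (D + 10/9)/(D - 9) = (10/9 + D)/(-9 + D))
(68 + z(-1))*42 - 1*31916 = (68 + (10/9 - 1)/(-9 - 1))*42 - 1*31916 = (68 + (⅑)/(-10))*42 - 31916 = (68 - ⅒*⅑)*42 - 31916 = (68 - 1/90)*42 - 31916 = (6119/90)*42 - 31916 = 42833/15 - 31916 = -435907/15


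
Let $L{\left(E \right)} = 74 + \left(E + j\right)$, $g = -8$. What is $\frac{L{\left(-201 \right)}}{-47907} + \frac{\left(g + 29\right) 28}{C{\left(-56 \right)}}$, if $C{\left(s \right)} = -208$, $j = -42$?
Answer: $- \frac{7033541}{2491164} \approx -2.8234$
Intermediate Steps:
$L{\left(E \right)} = 32 + E$ ($L{\left(E \right)} = 74 + \left(E - 42\right) = 74 + \left(-42 + E\right) = 32 + E$)
$\frac{L{\left(-201 \right)}}{-47907} + \frac{\left(g + 29\right) 28}{C{\left(-56 \right)}} = \frac{32 - 201}{-47907} + \frac{\left(-8 + 29\right) 28}{-208} = \left(-169\right) \left(- \frac{1}{47907}\right) + 21 \cdot 28 \left(- \frac{1}{208}\right) = \frac{169}{47907} + 588 \left(- \frac{1}{208}\right) = \frac{169}{47907} - \frac{147}{52} = - \frac{7033541}{2491164}$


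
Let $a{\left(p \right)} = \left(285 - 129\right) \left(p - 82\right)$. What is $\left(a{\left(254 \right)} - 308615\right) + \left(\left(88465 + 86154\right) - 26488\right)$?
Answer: $-133652$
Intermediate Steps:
$a{\left(p \right)} = -12792 + 156 p$ ($a{\left(p \right)} = 156 \left(-82 + p\right) = -12792 + 156 p$)
$\left(a{\left(254 \right)} - 308615\right) + \left(\left(88465 + 86154\right) - 26488\right) = \left(\left(-12792 + 156 \cdot 254\right) - 308615\right) + \left(\left(88465 + 86154\right) - 26488\right) = \left(\left(-12792 + 39624\right) - 308615\right) + \left(174619 - 26488\right) = \left(26832 - 308615\right) + 148131 = -281783 + 148131 = -133652$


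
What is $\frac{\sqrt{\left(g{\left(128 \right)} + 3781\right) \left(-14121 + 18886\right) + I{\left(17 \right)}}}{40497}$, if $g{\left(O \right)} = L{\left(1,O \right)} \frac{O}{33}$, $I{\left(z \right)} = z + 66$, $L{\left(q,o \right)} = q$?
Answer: $\frac{2 \sqrt{4910037033}}{1336401} \approx 0.10487$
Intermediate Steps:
$I{\left(z \right)} = 66 + z$
$g{\left(O \right)} = \frac{O}{33}$ ($g{\left(O \right)} = 1 \frac{O}{33} = \frac{O}{33}$)
$\frac{\sqrt{\left(g{\left(128 \right)} + 3781\right) \left(-14121 + 18886\right) + I{\left(17 \right)}}}{40497} = \frac{\sqrt{\left(\frac{1}{33} \cdot 128 + 3781\right) \left(-14121 + 18886\right) + \left(66 + 17\right)}}{40497} = \sqrt{\left(\frac{128}{33} + 3781\right) 4765 + 83} \cdot \frac{1}{40497} = \sqrt{\frac{124901}{33} \cdot 4765 + 83} \cdot \frac{1}{40497} = \sqrt{\frac{595153265}{33} + 83} \cdot \frac{1}{40497} = \sqrt{\frac{595156004}{33}} \cdot \frac{1}{40497} = \frac{2 \sqrt{4910037033}}{33} \cdot \frac{1}{40497} = \frac{2 \sqrt{4910037033}}{1336401}$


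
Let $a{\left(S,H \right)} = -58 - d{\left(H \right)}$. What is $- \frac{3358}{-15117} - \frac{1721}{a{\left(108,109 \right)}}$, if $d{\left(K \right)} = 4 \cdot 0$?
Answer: $\frac{26211121}{876786} \approx 29.895$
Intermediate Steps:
$d{\left(K \right)} = 0$
$a{\left(S,H \right)} = -58$ ($a{\left(S,H \right)} = -58 - 0 = -58 + 0 = -58$)
$- \frac{3358}{-15117} - \frac{1721}{a{\left(108,109 \right)}} = - \frac{3358}{-15117} - \frac{1721}{-58} = \left(-3358\right) \left(- \frac{1}{15117}\right) - - \frac{1721}{58} = \frac{3358}{15117} + \frac{1721}{58} = \frac{26211121}{876786}$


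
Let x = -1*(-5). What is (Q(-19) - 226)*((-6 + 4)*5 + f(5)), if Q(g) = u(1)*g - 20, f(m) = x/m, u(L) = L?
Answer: 2385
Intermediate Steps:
x = 5
f(m) = 5/m
Q(g) = -20 + g (Q(g) = 1*g - 20 = g - 20 = -20 + g)
(Q(-19) - 226)*((-6 + 4)*5 + f(5)) = ((-20 - 19) - 226)*((-6 + 4)*5 + 5/5) = (-39 - 226)*(-2*5 + 5*(⅕)) = -265*(-10 + 1) = -265*(-9) = 2385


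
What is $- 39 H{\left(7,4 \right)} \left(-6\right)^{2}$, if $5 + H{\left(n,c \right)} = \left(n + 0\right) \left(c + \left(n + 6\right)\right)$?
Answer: $-160056$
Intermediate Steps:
$H{\left(n,c \right)} = -5 + n \left(6 + c + n\right)$ ($H{\left(n,c \right)} = -5 + \left(n + 0\right) \left(c + \left(n + 6\right)\right) = -5 + n \left(c + \left(6 + n\right)\right) = -5 + n \left(6 + c + n\right)$)
$- 39 H{\left(7,4 \right)} \left(-6\right)^{2} = - 39 \left(-5 + 7^{2} + 6 \cdot 7 + 4 \cdot 7\right) \left(-6\right)^{2} = - 39 \left(-5 + 49 + 42 + 28\right) 36 = \left(-39\right) 114 \cdot 36 = \left(-4446\right) 36 = -160056$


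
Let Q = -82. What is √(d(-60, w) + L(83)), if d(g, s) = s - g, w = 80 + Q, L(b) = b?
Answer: √141 ≈ 11.874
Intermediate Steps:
w = -2 (w = 80 - 82 = -2)
√(d(-60, w) + L(83)) = √((-2 - 1*(-60)) + 83) = √((-2 + 60) + 83) = √(58 + 83) = √141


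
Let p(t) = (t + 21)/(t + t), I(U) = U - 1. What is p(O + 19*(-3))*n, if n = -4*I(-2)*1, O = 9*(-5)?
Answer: 81/17 ≈ 4.7647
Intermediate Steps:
I(U) = -1 + U
O = -45
p(t) = (21 + t)/(2*t) (p(t) = (21 + t)/((2*t)) = (21 + t)*(1/(2*t)) = (21 + t)/(2*t))
n = 12 (n = -4*(-1 - 2)*1 = -4*(-3)*1 = 12*1 = 12)
p(O + 19*(-3))*n = ((21 + (-45 + 19*(-3)))/(2*(-45 + 19*(-3))))*12 = ((21 + (-45 - 57))/(2*(-45 - 57)))*12 = ((½)*(21 - 102)/(-102))*12 = ((½)*(-1/102)*(-81))*12 = (27/68)*12 = 81/17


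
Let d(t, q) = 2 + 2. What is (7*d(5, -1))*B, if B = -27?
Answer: -756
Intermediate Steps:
d(t, q) = 4
(7*d(5, -1))*B = (7*4)*(-27) = 28*(-27) = -756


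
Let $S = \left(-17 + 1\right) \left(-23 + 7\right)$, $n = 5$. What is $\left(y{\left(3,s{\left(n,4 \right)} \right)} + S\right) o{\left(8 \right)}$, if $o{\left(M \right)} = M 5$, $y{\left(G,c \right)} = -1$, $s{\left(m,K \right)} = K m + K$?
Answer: $10200$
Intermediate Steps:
$s{\left(m,K \right)} = K + K m$
$o{\left(M \right)} = 5 M$
$S = 256$ ($S = \left(-16\right) \left(-16\right) = 256$)
$\left(y{\left(3,s{\left(n,4 \right)} \right)} + S\right) o{\left(8 \right)} = \left(-1 + 256\right) 5 \cdot 8 = 255 \cdot 40 = 10200$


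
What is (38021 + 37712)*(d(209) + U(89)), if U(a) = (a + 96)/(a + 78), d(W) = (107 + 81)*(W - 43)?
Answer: 394714413093/167 ≈ 2.3636e+9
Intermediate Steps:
d(W) = -8084 + 188*W (d(W) = 188*(-43 + W) = -8084 + 188*W)
U(a) = (96 + a)/(78 + a)
(38021 + 37712)*(d(209) + U(89)) = (38021 + 37712)*((-8084 + 188*209) + (96 + 89)/(78 + 89)) = 75733*((-8084 + 39292) + 185/167) = 75733*(31208 + (1/167)*185) = 75733*(31208 + 185/167) = 75733*(5211921/167) = 394714413093/167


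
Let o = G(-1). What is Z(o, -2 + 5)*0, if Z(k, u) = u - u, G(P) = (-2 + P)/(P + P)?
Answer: 0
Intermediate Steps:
G(P) = (-2 + P)/(2*P) (G(P) = (-2 + P)/((2*P)) = (-2 + P)*(1/(2*P)) = (-2 + P)/(2*P))
o = 3/2 (o = (1/2)*(-2 - 1)/(-1) = (1/2)*(-1)*(-3) = 3/2 ≈ 1.5000)
Z(k, u) = 0
Z(o, -2 + 5)*0 = 0*0 = 0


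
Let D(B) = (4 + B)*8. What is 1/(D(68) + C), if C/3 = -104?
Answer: 1/264 ≈ 0.0037879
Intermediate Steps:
D(B) = 32 + 8*B
C = -312 (C = 3*(-104) = -312)
1/(D(68) + C) = 1/((32 + 8*68) - 312) = 1/((32 + 544) - 312) = 1/(576 - 312) = 1/264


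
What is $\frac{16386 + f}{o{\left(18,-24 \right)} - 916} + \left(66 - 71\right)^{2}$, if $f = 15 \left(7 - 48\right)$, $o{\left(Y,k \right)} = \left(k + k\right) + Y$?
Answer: $\frac{7879}{946} \approx 8.3288$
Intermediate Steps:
$o{\left(Y,k \right)} = Y + 2 k$ ($o{\left(Y,k \right)} = 2 k + Y = Y + 2 k$)
$f = -615$ ($f = 15 \left(-41\right) = -615$)
$\frac{16386 + f}{o{\left(18,-24 \right)} - 916} + \left(66 - 71\right)^{2} = \frac{16386 - 615}{\left(18 + 2 \left(-24\right)\right) - 916} + \left(66 - 71\right)^{2} = \frac{15771}{\left(18 - 48\right) - 916} + \left(-5\right)^{2} = \frac{15771}{-30 - 916} + 25 = \frac{15771}{-946} + 25 = 15771 \left(- \frac{1}{946}\right) + 25 = - \frac{15771}{946} + 25 = \frac{7879}{946}$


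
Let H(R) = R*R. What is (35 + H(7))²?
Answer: 7056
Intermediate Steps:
H(R) = R²
(35 + H(7))² = (35 + 7²)² = (35 + 49)² = 84² = 7056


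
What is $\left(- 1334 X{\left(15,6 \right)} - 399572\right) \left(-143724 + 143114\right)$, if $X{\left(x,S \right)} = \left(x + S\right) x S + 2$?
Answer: $1783335000$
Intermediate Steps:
$X{\left(x,S \right)} = 2 + S x \left(S + x\right)$ ($X{\left(x,S \right)} = \left(S + x\right) x S + 2 = x \left(S + x\right) S + 2 = S x \left(S + x\right) + 2 = 2 + S x \left(S + x\right)$)
$\left(- 1334 X{\left(15,6 \right)} - 399572\right) \left(-143724 + 143114\right) = \left(- 1334 \left(2 + 6 \cdot 15^{2} + 15 \cdot 6^{2}\right) - 399572\right) \left(-143724 + 143114\right) = \left(- 1334 \left(2 + 6 \cdot 225 + 15 \cdot 36\right) - 399572\right) \left(-610\right) = \left(- 1334 \left(2 + 1350 + 540\right) - 399572\right) \left(-610\right) = \left(\left(-1334\right) 1892 - 399572\right) \left(-610\right) = \left(-2523928 - 399572\right) \left(-610\right) = \left(-2923500\right) \left(-610\right) = 1783335000$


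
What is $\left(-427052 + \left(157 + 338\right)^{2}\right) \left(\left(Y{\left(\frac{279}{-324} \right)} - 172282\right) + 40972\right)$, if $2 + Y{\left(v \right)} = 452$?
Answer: $23820053220$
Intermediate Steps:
$Y{\left(v \right)} = 450$ ($Y{\left(v \right)} = -2 + 452 = 450$)
$\left(-427052 + \left(157 + 338\right)^{2}\right) \left(\left(Y{\left(\frac{279}{-324} \right)} - 172282\right) + 40972\right) = \left(-427052 + \left(157 + 338\right)^{2}\right) \left(\left(450 - 172282\right) + 40972\right) = \left(-427052 + 495^{2}\right) \left(-171832 + 40972\right) = \left(-427052 + 245025\right) \left(-130860\right) = \left(-182027\right) \left(-130860\right) = 23820053220$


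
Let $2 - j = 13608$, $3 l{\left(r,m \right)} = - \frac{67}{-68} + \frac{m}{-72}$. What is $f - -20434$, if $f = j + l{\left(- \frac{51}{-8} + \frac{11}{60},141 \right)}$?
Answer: $\frac{8357075}{1224} \approx 6827.7$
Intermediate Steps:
$l{\left(r,m \right)} = \frac{67}{204} - \frac{m}{216}$ ($l{\left(r,m \right)} = \frac{- \frac{67}{-68} + \frac{m}{-72}}{3} = \frac{\left(-67\right) \left(- \frac{1}{68}\right) + m \left(- \frac{1}{72}\right)}{3} = \frac{\frac{67}{68} - \frac{m}{72}}{3} = \frac{67}{204} - \frac{m}{216}$)
$j = -13606$ ($j = 2 - 13608 = -13606$)
$f = - \frac{16654141}{1224}$ ($f = -13606 + \left(\frac{67}{204} - \frac{47}{72}\right) = -13606 - \frac{397}{1224} = - \frac{16654141}{1224} \approx -13606.0$)
$f - -20434 = - \frac{16654141}{1224} - -20434 = - \frac{16654141}{1224} + 20434 = \frac{8357075}{1224}$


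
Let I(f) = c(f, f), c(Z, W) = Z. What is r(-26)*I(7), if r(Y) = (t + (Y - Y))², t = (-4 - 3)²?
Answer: 16807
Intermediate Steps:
t = 49 (t = (-7)² = 49)
I(f) = f
r(Y) = 2401 (r(Y) = (49 + (Y - Y))² = (49 + 0)² = 49² = 2401)
r(-26)*I(7) = 2401*7 = 16807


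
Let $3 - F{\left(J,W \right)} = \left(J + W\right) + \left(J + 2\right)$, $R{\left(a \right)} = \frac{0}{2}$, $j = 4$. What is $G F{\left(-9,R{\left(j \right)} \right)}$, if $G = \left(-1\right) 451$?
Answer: $-8569$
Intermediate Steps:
$R{\left(a \right)} = 0$ ($R{\left(a \right)} = 0 \cdot \frac{1}{2} = 0$)
$F{\left(J,W \right)} = 1 - W - 2 J$ ($F{\left(J,W \right)} = 3 - \left(\left(J + W\right) + \left(J + 2\right)\right) = 3 - \left(\left(J + W\right) + \left(2 + J\right)\right) = 3 - \left(2 + W + 2 J\right) = 1 - W - 2 J$)
$G = -451$
$G F{\left(-9,R{\left(j \right)} \right)} = - 451 \left(1 - 0 - -18\right) = - 451 \left(1 + 0 + 18\right) = \left(-451\right) 19 = -8569$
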